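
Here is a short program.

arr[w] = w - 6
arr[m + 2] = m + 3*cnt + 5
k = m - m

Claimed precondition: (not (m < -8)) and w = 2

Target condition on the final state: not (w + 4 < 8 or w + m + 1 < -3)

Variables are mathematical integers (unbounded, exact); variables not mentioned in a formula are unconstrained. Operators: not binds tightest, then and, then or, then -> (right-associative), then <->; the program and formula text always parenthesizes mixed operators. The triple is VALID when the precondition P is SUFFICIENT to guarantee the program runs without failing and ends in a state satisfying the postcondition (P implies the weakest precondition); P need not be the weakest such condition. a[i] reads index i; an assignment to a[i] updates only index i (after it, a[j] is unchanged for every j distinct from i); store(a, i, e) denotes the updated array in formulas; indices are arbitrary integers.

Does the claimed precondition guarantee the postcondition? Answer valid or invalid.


Working backward. After the program, the postcondition not (w + 4 < 8 or w + m + 1 < -3) must hold; in canonical form it is not (w < 4 or m + w < -4).
Before k := m - m: not (w < 4 or m + w < -4)
Before arr[m + 2] := m + 3*cnt + 5: not (w < 4 or m + w < -4)
Before arr[w] := w - 6: not (w < 4 or m + w < -4)
The weakest precondition is not (w < 4 or m + w < -4).
Check whether (not (m < -8)) and w = 2 implies it.
Countermodel: at the initial state m = -8, w = 2, the precondition holds but the weakest precondition fails.
Answer: invalid


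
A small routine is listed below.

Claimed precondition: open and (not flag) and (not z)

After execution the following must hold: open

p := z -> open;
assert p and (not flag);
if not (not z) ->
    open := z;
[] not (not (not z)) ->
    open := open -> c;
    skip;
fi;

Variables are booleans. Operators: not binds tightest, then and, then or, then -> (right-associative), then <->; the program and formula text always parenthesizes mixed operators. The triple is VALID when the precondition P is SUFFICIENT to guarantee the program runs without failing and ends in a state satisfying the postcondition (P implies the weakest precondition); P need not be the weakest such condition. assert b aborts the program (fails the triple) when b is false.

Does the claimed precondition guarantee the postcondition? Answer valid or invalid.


Working backward. After the program, open must hold.
Then branch requires z; else branch requires open -> c.
Before the if: (not z) -> (open -> c)
Before assert p and (not flag): p and (not flag) and ((not z) -> (open -> c))
Before p := z -> open: (z -> open) and (not flag) and ((not z) -> (open -> c))
The weakest precondition is (z -> open) and (not flag) and ((not z) -> (open -> c)).
Check whether open and (not flag) and (not z) implies it.
Countermodel: at the initial state c = false, flag = false, open = true, z = false, the precondition holds but the weakest precondition fails.
Answer: invalid


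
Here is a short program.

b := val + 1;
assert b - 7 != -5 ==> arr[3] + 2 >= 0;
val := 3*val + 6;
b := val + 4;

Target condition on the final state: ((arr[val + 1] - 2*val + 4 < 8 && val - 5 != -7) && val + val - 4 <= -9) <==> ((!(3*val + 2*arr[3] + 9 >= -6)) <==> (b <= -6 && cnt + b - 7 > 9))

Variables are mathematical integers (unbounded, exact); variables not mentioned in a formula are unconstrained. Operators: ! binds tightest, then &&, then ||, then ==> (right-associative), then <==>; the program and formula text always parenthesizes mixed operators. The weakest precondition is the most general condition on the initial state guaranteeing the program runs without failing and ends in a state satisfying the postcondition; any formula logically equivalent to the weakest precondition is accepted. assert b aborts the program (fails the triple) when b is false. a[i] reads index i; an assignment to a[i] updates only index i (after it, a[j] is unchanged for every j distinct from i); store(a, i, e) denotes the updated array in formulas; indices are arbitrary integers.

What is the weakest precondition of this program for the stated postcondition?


Working backward. After the program, the postcondition ((arr[val + 1] - 2*val + 4 < 8 && val - 5 != -7) && val + val - 4 <= -9) <==> ((!(3*val + 2*arr[3] + 9 >= -6)) <==> (b <= -6 && cnt + b - 7 > 9)) must hold; in canonical form it is (arr[val + 1] < 2*val + 4 && val != -2 && 2*val <= -5) <==> ((!(2*arr[3] + 3*val >= -15)) <==> (b <= -6 && b + cnt > 16)).
Before b := val + 4: (arr[val + 1] < 2*val + 4 && val != -2 && 2*val <= -5) <==> ((!(2*arr[3] + 3*val >= -15)) <==> (val <= -10 && cnt + val > 12))
Before val := 3*val + 6: (arr[3*val + 7] < 6*val + 16 && 3*val != -8 && 6*val <= -17) <==> ((!(2*arr[3] + 9*val >= -33)) <==> (3*val <= -16 && cnt + 3*val > 6))
Before assert b - 7 != -5 ==> arr[3] + 2 >= 0: (b != 2 ==> arr[3] >= -2) && ((arr[3*val + 7] < 6*val + 16 && 3*val != -8 && 6*val <= -17) <==> ((!(2*arr[3] + 9*val >= -33)) <==> (3*val <= -16 && cnt + 3*val > 6)))
Before b := val + 1: (val != 1 ==> arr[3] >= -2) && ((arr[3*val + 7] < 6*val + 16 && 3*val != -8 && 6*val <= -17) <==> ((!(2*arr[3] + 9*val >= -33)) <==> (3*val <= -16 && cnt + 3*val > 6)))
Answer: WP = (val != 1 ==> arr[3] >= -2) && ((arr[3*val + 7] < 6*val + 16 && 3*val != -8 && 6*val <= -17) <==> ((!(2*arr[3] + 9*val >= -33)) <==> (3*val <= -16 && cnt + 3*val > 6)))


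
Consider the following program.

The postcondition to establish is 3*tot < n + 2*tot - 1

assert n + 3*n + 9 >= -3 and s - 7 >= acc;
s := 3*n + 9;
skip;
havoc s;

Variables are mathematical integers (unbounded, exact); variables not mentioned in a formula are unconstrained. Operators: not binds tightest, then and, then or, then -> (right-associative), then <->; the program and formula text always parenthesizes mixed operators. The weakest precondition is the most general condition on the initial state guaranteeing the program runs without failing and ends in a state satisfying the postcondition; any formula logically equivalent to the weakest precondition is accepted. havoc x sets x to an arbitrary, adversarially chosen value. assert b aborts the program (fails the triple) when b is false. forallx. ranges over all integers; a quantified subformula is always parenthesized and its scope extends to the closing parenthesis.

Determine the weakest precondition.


Working backward. After the program, the postcondition 3*tot < n + 2*tot - 1 must hold; in canonical form it is tot < n - 1.
Before havoc s: tot < n - 1
Before skip: tot < n - 1
Before s := 3*n + 9: tot < n - 1
Before assert n + 3*n + 9 >= -3 and s - 7 >= acc: 4*n >= -12 and s >= acc + 7 and tot < n - 1
Answer: WP = 4*n >= -12 and s >= acc + 7 and tot < n - 1


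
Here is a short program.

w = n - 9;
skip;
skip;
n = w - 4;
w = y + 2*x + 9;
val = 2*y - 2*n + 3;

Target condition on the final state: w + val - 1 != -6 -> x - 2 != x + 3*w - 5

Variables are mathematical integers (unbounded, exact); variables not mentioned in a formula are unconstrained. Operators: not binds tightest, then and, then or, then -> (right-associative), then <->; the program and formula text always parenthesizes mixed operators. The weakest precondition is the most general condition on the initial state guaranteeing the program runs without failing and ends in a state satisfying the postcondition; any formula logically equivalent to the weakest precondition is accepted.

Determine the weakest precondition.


Working backward. After the program, the postcondition w + val - 1 != -6 -> x - 2 != x + 3*w - 5 must hold; in canonical form it is val + w != -5 -> 3*w != 3.
Before val := 2*y - 2*n + 3: w + 2*y != 2*n - 8 -> 3*w != 3
Before w := y + 2*x + 9: 2*x + 3*y != 2*n - 17 -> 6*x + 3*y != -24
Before n := w - 4: 2*x + 3*y != 2*w - 25 -> 6*x + 3*y != -24
Before skip: 2*x + 3*y != 2*w - 25 -> 6*x + 3*y != -24
Before skip: 2*x + 3*y != 2*w - 25 -> 6*x + 3*y != -24
Before w := n - 9: 2*x + 3*y != 2*n - 43 -> 6*x + 3*y != -24
Answer: WP = 2*x + 3*y != 2*n - 43 -> 6*x + 3*y != -24


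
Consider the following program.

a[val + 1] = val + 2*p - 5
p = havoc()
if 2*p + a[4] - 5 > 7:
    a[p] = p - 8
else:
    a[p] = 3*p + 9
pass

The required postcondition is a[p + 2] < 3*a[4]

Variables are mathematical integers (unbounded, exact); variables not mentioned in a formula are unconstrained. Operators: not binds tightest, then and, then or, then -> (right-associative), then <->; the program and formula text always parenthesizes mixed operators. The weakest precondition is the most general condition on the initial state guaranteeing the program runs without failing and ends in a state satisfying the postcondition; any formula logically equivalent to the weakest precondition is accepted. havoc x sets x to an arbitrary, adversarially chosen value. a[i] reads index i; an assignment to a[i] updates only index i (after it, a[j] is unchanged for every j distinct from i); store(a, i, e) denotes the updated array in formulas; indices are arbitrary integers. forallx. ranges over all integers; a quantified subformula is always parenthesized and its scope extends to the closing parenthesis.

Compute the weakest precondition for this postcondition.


Working backward. After the program, a[p + 2] < 3*a[4] must hold.
Before skip: a[p + 2] < 3*a[4]
Then branch requires store(a, p, p - 8)[p + 2] < 3*store(a, p, p - 8)[4]; else branch requires store(a, p, 3*p + 9)[p + 2] < 3*store(a, p, 3*p + 9)[4].
Before the if: (a[4] + 2*p > 12 -> store(a, p, p - 8)[p + 2] < 3*store(a, p, p - 8)[4]) and ((not (a[4] + 2*p > 12)) -> store(a, p, 3*p + 9)[p + 2] < 3*store(a, p, 3*p + 9)[4])
Before havoc p: forall p_1. ((a[4] + 2*p_1 > 12 -> store(a, p_1, p_1 - 8)[p_1 + 2] < 3*store(a, p_1, p_1 - 8)[4]) and ((not (a[4] + 2*p_1 > 12)) -> store(a, p_1, 3*p_1 + 9)[p_1 + 2] < 3*store(a, p_1, 3*p_1 + 9)[4]))
Before a[val + 1] := val + 2*p - 5: forall p_1. ((store(a, val + 1, 2*p + val - 5)[4] + 2*p_1 > 12 -> store(store(a, val + 1, 2*p + val - 5), p_1, p_1 - 8)[p_1 + 2] < 3*store(store(a, val + 1, 2*p + val - 5), p_1, p_1 - 8)[4]) and ((not (store(a, val + 1, 2*p + val - 5)[4] + 2*p_1 > 12)) -> store(store(a, val + 1, 2*p + val - 5), p_1, 3*p_1 + 9)[p_1 + 2] < 3*store(store(a, val + 1, 2*p + val - 5), p_1, 3*p_1 + 9)[4]))
Answer: WP = forall p_1. ((store(a, val + 1, 2*p + val - 5)[4] + 2*p_1 > 12 -> store(store(a, val + 1, 2*p + val - 5), p_1, p_1 - 8)[p_1 + 2] < 3*store(store(a, val + 1, 2*p + val - 5), p_1, p_1 - 8)[4]) and ((not (store(a, val + 1, 2*p + val - 5)[4] + 2*p_1 > 12)) -> store(store(a, val + 1, 2*p + val - 5), p_1, 3*p_1 + 9)[p_1 + 2] < 3*store(store(a, val + 1, 2*p + val - 5), p_1, 3*p_1 + 9)[4]))


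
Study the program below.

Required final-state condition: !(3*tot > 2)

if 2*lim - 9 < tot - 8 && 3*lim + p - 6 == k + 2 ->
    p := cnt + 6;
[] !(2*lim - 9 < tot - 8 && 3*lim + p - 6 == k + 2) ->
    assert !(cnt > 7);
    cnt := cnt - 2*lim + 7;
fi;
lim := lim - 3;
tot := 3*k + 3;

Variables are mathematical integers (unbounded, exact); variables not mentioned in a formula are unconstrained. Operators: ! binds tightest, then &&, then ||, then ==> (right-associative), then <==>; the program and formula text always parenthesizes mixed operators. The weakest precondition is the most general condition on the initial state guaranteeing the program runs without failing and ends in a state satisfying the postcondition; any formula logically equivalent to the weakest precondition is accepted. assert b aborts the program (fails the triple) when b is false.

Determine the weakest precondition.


Working backward. After the program, !(3*tot > 2) must hold.
Before tot := 3*k + 3: !(9*k > -7)
Before lim := lim - 3: !(9*k > -7)
Then branch requires !(9*k > -7); else branch requires (!(cnt > 7)) && (!(9*k > -7)).
Before the if: ((2*lim < tot + 1 && 3*lim + p == k + 8) ==> (!(9*k > -7))) && ((!(2*lim < tot + 1 && 3*lim + p == k + 8)) ==> ((!(cnt > 7)) && (!(9*k > -7))))
Answer: WP = ((2*lim < tot + 1 && 3*lim + p == k + 8) ==> (!(9*k > -7))) && ((!(2*lim < tot + 1 && 3*lim + p == k + 8)) ==> ((!(cnt > 7)) && (!(9*k > -7))))


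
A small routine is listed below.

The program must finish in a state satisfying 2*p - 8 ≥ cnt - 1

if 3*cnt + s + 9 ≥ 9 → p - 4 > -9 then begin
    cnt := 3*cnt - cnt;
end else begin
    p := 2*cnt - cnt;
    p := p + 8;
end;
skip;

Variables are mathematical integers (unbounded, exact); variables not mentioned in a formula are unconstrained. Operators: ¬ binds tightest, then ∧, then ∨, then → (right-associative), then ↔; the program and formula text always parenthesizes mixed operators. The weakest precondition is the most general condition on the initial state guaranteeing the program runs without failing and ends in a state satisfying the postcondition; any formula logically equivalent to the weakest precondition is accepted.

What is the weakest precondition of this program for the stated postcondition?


Working backward. After the program, the postcondition 2*p - 8 ≥ cnt - 1 must hold; in canonical form it is 2*p ≥ cnt + 7.
Before skip: 2*p ≥ cnt + 7
Then branch requires 2*p ≥ 2*cnt + 7; else branch requires cnt ≥ -9.
Before the if: ((3*cnt + s ≥ 0 → p > -5) → 2*p ≥ 2*cnt + 7) ∧ ((¬(3*cnt + s ≥ 0 → p > -5)) → cnt ≥ -9)
Answer: WP = ((3*cnt + s ≥ 0 → p > -5) → 2*p ≥ 2*cnt + 7) ∧ ((¬(3*cnt + s ≥ 0 → p > -5)) → cnt ≥ -9)


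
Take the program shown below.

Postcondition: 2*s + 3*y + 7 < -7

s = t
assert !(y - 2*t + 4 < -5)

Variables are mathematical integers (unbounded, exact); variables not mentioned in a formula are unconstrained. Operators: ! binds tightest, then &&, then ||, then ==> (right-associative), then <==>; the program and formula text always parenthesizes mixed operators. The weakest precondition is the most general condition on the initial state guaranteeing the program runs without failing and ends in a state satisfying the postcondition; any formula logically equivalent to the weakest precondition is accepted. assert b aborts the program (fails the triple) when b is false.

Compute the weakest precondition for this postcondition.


Working backward. After the program, the postcondition 2*s + 3*y + 7 < -7 must hold; in canonical form it is 2*s + 3*y < -14.
Before assert !(y - 2*t + 4 < -5): (!(y < 2*t - 9)) && 2*s + 3*y < -14
Before s := t: (!(y < 2*t - 9)) && 2*t + 3*y < -14
Answer: WP = (!(y < 2*t - 9)) && 2*t + 3*y < -14


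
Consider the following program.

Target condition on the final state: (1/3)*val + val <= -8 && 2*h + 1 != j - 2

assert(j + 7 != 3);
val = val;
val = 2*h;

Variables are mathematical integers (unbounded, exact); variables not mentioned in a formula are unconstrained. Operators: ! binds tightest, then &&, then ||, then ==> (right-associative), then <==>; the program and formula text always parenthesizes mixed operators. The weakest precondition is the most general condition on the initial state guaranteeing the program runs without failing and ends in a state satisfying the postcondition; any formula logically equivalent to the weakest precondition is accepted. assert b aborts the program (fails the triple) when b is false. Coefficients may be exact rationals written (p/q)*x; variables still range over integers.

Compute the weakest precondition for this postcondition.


Working backward. After the program, the postcondition (1/3)*val + val <= -8 && 2*h + 1 != j - 2 must hold; in canonical form it is (4/3)*val <= -8 && 2*h != j - 3.
Before val := 2*h: (8/3)*h <= -8 && 2*h != j - 3
Before val := val: (8/3)*h <= -8 && 2*h != j - 3
Before assert j + 7 != 3: j != -4 && (8/3)*h <= -8 && 2*h != j - 3
Answer: WP = j != -4 && (8/3)*h <= -8 && 2*h != j - 3


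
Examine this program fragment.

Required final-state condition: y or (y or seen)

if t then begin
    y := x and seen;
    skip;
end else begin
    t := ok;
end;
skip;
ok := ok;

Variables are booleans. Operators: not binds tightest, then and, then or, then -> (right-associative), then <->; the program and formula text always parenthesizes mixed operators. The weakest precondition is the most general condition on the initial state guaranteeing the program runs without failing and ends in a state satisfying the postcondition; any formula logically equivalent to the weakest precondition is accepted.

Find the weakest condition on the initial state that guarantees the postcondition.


Working backward. After the program, the postcondition y or (y or seen) must hold; in canonical form it is y or seen.
Before ok := ok: y or seen
Before skip: y or seen
Then branch requires (x and seen) or seen; else branch requires y or seen.
Before the if: (t -> ((x and seen) or seen)) and ((not t) -> (y or seen))
Answer: WP = (t -> ((x and seen) or seen)) and ((not t) -> (y or seen))


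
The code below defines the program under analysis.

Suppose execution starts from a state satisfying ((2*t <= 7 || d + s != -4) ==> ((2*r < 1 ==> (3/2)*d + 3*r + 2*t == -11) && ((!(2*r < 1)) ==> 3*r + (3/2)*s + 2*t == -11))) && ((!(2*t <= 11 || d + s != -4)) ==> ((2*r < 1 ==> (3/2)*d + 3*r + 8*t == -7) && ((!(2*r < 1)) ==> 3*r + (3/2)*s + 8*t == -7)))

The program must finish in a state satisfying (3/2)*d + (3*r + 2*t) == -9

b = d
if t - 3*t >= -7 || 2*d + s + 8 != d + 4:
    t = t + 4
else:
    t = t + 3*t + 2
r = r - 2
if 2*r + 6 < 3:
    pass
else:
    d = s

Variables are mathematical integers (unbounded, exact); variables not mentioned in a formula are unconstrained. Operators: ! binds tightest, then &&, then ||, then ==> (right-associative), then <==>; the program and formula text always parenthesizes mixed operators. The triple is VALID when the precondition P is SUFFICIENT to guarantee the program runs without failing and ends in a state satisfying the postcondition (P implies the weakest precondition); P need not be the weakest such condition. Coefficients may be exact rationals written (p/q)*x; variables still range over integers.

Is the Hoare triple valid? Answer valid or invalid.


Working backward. After the program, the postcondition (3/2)*d + (3*r + 2*t) == -9 must hold; in canonical form it is (3/2)*d + 3*r + 2*t == -9.
Then branch requires (3/2)*d + 3*r + 2*t == -9; else branch requires 3*r + (3/2)*s + 2*t == -9.
Before the if: (2*r < -3 ==> (3/2)*d + 3*r + 2*t == -9) && ((!(2*r < -3)) ==> 3*r + (3/2)*s + 2*t == -9)
Before r := r - 2: (2*r < 1 ==> (3/2)*d + 3*r + 2*t == -3) && ((!(2*r < 1)) ==> 3*r + (3/2)*s + 2*t == -3)
Then branch requires (2*r < 1 ==> (3/2)*d + 3*r + 2*t == -11) && ((!(2*r < 1)) ==> 3*r + (3/2)*s + 2*t == -11); else branch requires (2*r < 1 ==> (3/2)*d + 3*r + 8*t == -7) && ((!(2*r < 1)) ==> 3*r + (3/2)*s + 8*t == -7).
Before the if: ((2*t <= 7 || d + s != -4) ==> ((2*r < 1 ==> (3/2)*d + 3*r + 2*t == -11) && ((!(2*r < 1)) ==> 3*r + (3/2)*s + 2*t == -11))) && ((!(2*t <= 7 || d + s != -4)) ==> ((2*r < 1 ==> (3/2)*d + 3*r + 8*t == -7) && ((!(2*r < 1)) ==> 3*r + (3/2)*s + 8*t == -7)))
Before b := d: ((2*t <= 7 || d + s != -4) ==> ((2*r < 1 ==> (3/2)*d + 3*r + 2*t == -11) && ((!(2*r < 1)) ==> 3*r + (3/2)*s + 2*t == -11))) && ((!(2*t <= 7 || d + s != -4)) ==> ((2*r < 1 ==> (3/2)*d + 3*r + 8*t == -7) && ((!(2*r < 1)) ==> 3*r + (3/2)*s + 8*t == -7)))
The weakest precondition is ((2*t <= 7 || d + s != -4) ==> ((2*r < 1 ==> (3/2)*d + 3*r + 2*t == -11) && ((!(2*r < 1)) ==> 3*r + (3/2)*s + 2*t == -11))) && ((!(2*t <= 7 || d + s != -4)) ==> ((2*r < 1 ==> (3/2)*d + 3*r + 8*t == -7) && ((!(2*r < 1)) ==> 3*r + (3/2)*s + 8*t == -7))).
Check whether ((2*t <= 7 || d + s != -4) ==> ((2*r < 1 ==> (3/2)*d + 3*r + 2*t == -11) && ((!(2*r < 1)) ==> 3*r + (3/2)*s + 2*t == -11))) && ((!(2*t <= 11 || d + s != -4)) ==> ((2*r < 1 ==> (3/2)*d + 3*r + 8*t == -7) && ((!(2*r < 1)) ==> 3*r + (3/2)*s + 8*t == -7))) implies it.
Countermodel: at the initial state d = -28, r = 1, s = 24, t = 4, the precondition holds but the weakest precondition fails.
Answer: invalid


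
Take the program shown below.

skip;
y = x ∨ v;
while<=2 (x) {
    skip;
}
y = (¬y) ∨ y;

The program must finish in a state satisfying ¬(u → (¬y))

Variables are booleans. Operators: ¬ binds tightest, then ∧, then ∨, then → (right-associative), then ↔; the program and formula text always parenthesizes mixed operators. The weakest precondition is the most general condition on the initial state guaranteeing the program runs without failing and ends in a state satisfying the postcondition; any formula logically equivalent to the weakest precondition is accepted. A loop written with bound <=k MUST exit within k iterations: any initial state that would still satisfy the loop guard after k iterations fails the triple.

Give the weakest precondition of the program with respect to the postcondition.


Working backward. After the program, ¬(u → (¬y)) must hold.
Before y := (¬y) ∨ y: u
Before the loop (bound <=2), unroll the exhaustion recursion (WP_0 = exit-now case; WP_j = one more guarded iteration, up to j = 2):
  WP_0: (¬x) ∧ u
  WP_1: (x → ((¬x) ∧ u)) ∧ ((¬x) → u)
  WP_2: (x → ((x → ((¬x) ∧ u)) ∧ ((¬x) → u))) ∧ ((¬x) → u)
So before the loop: (x → ((x → ((¬x) ∧ u)) ∧ ((¬x) → u))) ∧ ((¬x) → u)
Before y := x ∨ v: (x → ((x → ((¬x) ∧ u)) ∧ ((¬x) → u))) ∧ ((¬x) → u)
Before skip: (x → ((x → ((¬x) ∧ u)) ∧ ((¬x) → u))) ∧ ((¬x) → u)
Answer: WP = (x → ((x → ((¬x) ∧ u)) ∧ ((¬x) → u))) ∧ ((¬x) → u)


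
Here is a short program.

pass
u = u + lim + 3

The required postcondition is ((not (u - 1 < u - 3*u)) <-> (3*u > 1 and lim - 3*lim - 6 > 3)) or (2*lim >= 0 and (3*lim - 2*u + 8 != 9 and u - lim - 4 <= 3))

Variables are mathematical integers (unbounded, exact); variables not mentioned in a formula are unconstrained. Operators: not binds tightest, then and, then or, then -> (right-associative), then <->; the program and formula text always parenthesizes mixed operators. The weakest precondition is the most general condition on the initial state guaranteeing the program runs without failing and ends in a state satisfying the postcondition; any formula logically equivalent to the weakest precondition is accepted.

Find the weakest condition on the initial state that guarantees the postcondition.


Working backward. After the program, the postcondition ((not (u - 1 < u - 3*u)) <-> (3*u > 1 and lim - 3*lim - 6 > 3)) or (2*lim >= 0 and (3*lim - 2*u + 8 != 9 and u - lim - 4 <= 3)) must hold; in canonical form it is ((not (3*u < 1)) <-> (3*u > 1 and 2*lim < -9)) or (2*lim >= 0 and 3*lim != 2*u + 1 and u <= lim + 7).
Before u := u + lim + 3: ((not (3*lim + 3*u < -8)) <-> (3*lim + 3*u > -8 and 2*lim < -9)) or (2*lim >= 0 and lim != 2*u + 7 and u <= 4)
Before skip: ((not (3*lim + 3*u < -8)) <-> (3*lim + 3*u > -8 and 2*lim < -9)) or (2*lim >= 0 and lim != 2*u + 7 and u <= 4)
Answer: WP = ((not (3*lim + 3*u < -8)) <-> (3*lim + 3*u > -8 and 2*lim < -9)) or (2*lim >= 0 and lim != 2*u + 7 and u <= 4)


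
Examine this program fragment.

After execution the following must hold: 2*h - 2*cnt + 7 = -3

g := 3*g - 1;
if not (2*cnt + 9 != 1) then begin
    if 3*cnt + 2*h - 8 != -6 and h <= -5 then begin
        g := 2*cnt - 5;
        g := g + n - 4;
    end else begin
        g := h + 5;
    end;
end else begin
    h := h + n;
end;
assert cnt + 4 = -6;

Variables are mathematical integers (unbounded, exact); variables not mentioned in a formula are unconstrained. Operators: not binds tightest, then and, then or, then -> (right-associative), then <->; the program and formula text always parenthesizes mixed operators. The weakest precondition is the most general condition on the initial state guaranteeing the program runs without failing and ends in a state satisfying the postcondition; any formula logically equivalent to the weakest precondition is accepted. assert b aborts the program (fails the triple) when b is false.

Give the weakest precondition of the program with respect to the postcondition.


Working backward. After the program, the postcondition 2*h - 2*cnt + 7 = -3 must hold; in canonical form it is 2*h = 2*cnt - 10.
Before assert cnt + 4 = -6: cnt = -10 and 2*h = 2*cnt - 10
Then branch requires ((3*cnt + 2*h != 2 and h <= -5) -> (cnt = -10 and 2*h = 2*cnt - 10)) and ((not (3*cnt + 2*h != 2 and h <= -5)) -> (cnt = -10 and 2*h = 2*cnt - 10)); else branch requires cnt = -10 and 2*h + 2*n = 2*cnt - 10.
Before the if: ((not (2*cnt != -8)) -> (((3*cnt + 2*h != 2 and h <= -5) -> (cnt = -10 and 2*h = 2*cnt - 10)) and ((not (3*cnt + 2*h != 2 and h <= -5)) -> (cnt = -10 and 2*h = 2*cnt - 10)))) and (2*cnt != -8 -> (cnt = -10 and 2*h + 2*n = 2*cnt - 10))
Before g := 3*g - 1: ((not (2*cnt != -8)) -> (((3*cnt + 2*h != 2 and h <= -5) -> (cnt = -10 and 2*h = 2*cnt - 10)) and ((not (3*cnt + 2*h != 2 and h <= -5)) -> (cnt = -10 and 2*h = 2*cnt - 10)))) and (2*cnt != -8 -> (cnt = -10 and 2*h + 2*n = 2*cnt - 10))
Answer: WP = ((not (2*cnt != -8)) -> (((3*cnt + 2*h != 2 and h <= -5) -> (cnt = -10 and 2*h = 2*cnt - 10)) and ((not (3*cnt + 2*h != 2 and h <= -5)) -> (cnt = -10 and 2*h = 2*cnt - 10)))) and (2*cnt != -8 -> (cnt = -10 and 2*h + 2*n = 2*cnt - 10))


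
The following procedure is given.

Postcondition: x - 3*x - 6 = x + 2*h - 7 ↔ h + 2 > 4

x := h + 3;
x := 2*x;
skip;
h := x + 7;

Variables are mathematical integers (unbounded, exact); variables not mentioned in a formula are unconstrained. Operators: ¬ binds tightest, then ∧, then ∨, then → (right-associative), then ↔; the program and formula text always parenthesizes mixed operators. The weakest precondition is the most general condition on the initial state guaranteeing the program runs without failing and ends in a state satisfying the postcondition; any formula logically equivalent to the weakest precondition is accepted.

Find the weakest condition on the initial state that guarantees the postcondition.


Working backward. After the program, the postcondition x - 3*x - 6 = x + 2*h - 7 ↔ h + 2 > 4 must hold; in canonical form it is 2*h + 3*x = 1 ↔ h > 2.
Before h := x + 7: 5*x = -13 ↔ x > -5
Before skip: 5*x = -13 ↔ x > -5
Before x := 2*x: 10*x = -13 ↔ 2*x > -5
Before x := h + 3: 10*h = -43 ↔ 2*h > -11
Answer: WP = 10*h = -43 ↔ 2*h > -11


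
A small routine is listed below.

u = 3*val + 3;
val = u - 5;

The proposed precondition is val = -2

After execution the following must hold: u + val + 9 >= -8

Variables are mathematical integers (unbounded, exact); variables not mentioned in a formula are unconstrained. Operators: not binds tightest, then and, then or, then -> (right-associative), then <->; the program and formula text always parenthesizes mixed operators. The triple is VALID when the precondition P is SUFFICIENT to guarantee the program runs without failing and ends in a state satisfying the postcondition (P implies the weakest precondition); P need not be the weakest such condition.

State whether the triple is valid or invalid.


Working backward. After the program, the postcondition u + val + 9 >= -8 must hold; in canonical form it is u + val >= -17.
Before val := u - 5: 2*u >= -12
Before u := 3*val + 3: 6*val >= -18
The weakest precondition is 6*val >= -18.
Check whether val = -2 implies it.
Every state satisfying the precondition satisfies the weakest precondition: the implication holds.
Answer: valid


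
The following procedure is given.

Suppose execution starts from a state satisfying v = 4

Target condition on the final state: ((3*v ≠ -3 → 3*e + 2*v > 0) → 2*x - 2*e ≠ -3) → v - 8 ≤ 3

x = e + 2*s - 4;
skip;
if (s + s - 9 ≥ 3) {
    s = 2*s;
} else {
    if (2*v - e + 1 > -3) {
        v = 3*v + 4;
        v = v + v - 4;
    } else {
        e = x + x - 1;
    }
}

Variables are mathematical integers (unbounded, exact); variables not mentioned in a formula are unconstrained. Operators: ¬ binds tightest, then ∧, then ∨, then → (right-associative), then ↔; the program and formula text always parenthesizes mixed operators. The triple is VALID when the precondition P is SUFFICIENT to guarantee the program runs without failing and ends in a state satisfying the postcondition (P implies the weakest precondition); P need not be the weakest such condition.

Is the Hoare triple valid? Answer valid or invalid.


Working backward. After the program, the postcondition ((3*v ≠ -3 → 3*e + 2*v > 0) → 2*x - 2*e ≠ -3) → v - 8 ≤ 3 must hold; in canonical form it is ((3*v ≠ -3 → 3*e + 2*v > 0) → 2*x ≠ 2*e - 3) → v ≤ 11.
Then branch requires ((3*v ≠ -3 → 3*e + 2*v > 0) → 2*x ≠ 2*e - 3) → v ≤ 11; else branch requires (2*v > e - 4 → (((18*v ≠ -15 → 3*e + 12*v > -8) → 2*x ≠ 2*e - 3) → 6*v ≤ 7)) ∧ ((¬(2*v > e - 4)) → (((3*v ≠ -3 → 2*v + 6*x > 3) → 2*x ≠ 5) → v ≤ 11)).
Before the if: (2*s ≥ 12 → (((3*v ≠ -3 → 3*e + 2*v > 0) → 2*x ≠ 2*e - 3) → v ≤ 11)) ∧ ((¬(2*s ≥ 12)) → ((2*v > e - 4 → (((18*v ≠ -15 → 3*e + 12*v > -8) → 2*x ≠ 2*e - 3) → 6*v ≤ 7)) ∧ ((¬(2*v > e - 4)) → (((3*v ≠ -3 → 2*v + 6*x > 3) → 2*x ≠ 5) → v ≤ 11))))
Before skip: (2*s ≥ 12 → (((3*v ≠ -3 → 3*e + 2*v > 0) → 2*x ≠ 2*e - 3) → v ≤ 11)) ∧ ((¬(2*s ≥ 12)) → ((2*v > e - 4 → (((18*v ≠ -15 → 3*e + 12*v > -8) → 2*x ≠ 2*e - 3) → 6*v ≤ 7)) ∧ ((¬(2*v > e - 4)) → (((3*v ≠ -3 → 2*v + 6*x > 3) → 2*x ≠ 5) → v ≤ 11))))
Before x := e + 2*s - 4: (2*s ≥ 12 → (((3*v ≠ -3 → 3*e + 2*v > 0) → 4*s ≠ 5) → v ≤ 11)) ∧ ((¬(2*s ≥ 12)) → ((2*v > e - 4 → (((18*v ≠ -15 → 3*e + 12*v > -8) → 4*s ≠ 5) → 6*v ≤ 7)) ∧ ((¬(2*v > e - 4)) → (((3*v ≠ -3 → 6*e + 12*s + 2*v > 27) → 2*e + 4*s ≠ 13) → v ≤ 11))))
The weakest precondition is (2*s ≥ 12 → (((3*v ≠ -3 → 3*e + 2*v > 0) → 4*s ≠ 5) → v ≤ 11)) ∧ ((¬(2*s ≥ 12)) → ((2*v > e - 4 → (((18*v ≠ -15 → 3*e + 12*v > -8) → 4*s ≠ 5) → 6*v ≤ 7)) ∧ ((¬(2*v > e - 4)) → (((3*v ≠ -3 → 6*e + 12*s + 2*v > 27) → 2*e + 4*s ≠ 13) → v ≤ 11)))).
Check whether v = 4 implies it.
Countermodel: at the initial state e = 11, s = 5, v = 4, the precondition holds but the weakest precondition fails.
Answer: invalid


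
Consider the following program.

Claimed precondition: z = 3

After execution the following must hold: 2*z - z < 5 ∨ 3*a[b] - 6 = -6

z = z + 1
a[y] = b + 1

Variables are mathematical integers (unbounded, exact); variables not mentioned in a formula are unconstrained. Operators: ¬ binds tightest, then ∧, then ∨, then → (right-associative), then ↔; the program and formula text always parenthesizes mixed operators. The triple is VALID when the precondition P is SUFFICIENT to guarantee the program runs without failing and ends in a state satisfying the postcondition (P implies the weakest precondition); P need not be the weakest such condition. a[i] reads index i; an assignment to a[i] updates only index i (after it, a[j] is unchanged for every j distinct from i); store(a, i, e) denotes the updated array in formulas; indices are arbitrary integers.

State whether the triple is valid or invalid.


Working backward. After the program, the postcondition 2*z - z < 5 ∨ 3*a[b] - 6 = -6 must hold; in canonical form it is z < 5 ∨ 3*a[b] = 0.
Before a[y] := b + 1: z < 5 ∨ 3*store(a, y, b + 1)[b] = 0
Before z := z + 1: z < 4 ∨ 3*store(a, y, b + 1)[b] = 0
The weakest precondition is z < 4 ∨ 3*store(a, y, b + 1)[b] = 0.
Check whether z = 3 implies it.
Every state satisfying the precondition satisfies the weakest precondition: the implication holds.
Answer: valid


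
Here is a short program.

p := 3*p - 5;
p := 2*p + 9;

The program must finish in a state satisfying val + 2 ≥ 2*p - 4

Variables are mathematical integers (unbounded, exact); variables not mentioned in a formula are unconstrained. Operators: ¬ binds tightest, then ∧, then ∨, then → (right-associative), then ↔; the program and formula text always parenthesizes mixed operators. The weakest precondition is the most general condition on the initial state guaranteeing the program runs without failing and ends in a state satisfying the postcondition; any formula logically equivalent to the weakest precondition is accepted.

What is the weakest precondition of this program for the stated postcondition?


Working backward. After the program, the postcondition val + 2 ≥ 2*p - 4 must hold; in canonical form it is val ≥ 2*p - 6.
Before p := 2*p + 9: val ≥ 4*p + 12
Before p := 3*p - 5: val ≥ 12*p - 8
Answer: WP = val ≥ 12*p - 8


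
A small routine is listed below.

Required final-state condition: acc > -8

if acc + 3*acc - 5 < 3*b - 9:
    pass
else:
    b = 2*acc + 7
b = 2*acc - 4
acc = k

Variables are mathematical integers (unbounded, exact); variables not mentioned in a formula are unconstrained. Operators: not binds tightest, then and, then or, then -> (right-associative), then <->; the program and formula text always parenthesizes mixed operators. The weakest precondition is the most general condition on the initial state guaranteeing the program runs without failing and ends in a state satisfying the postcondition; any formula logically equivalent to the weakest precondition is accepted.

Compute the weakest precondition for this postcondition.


Working backward. After the program, acc > -8 must hold.
Before acc := k: k > -8
Before b := 2*acc - 4: k > -8
Then branch requires k > -8; else branch requires k > -8.
Before the if: (4*acc < 3*b - 4 -> k > -8) and ((not (4*acc < 3*b - 4)) -> k > -8)
Answer: WP = (4*acc < 3*b - 4 -> k > -8) and ((not (4*acc < 3*b - 4)) -> k > -8)


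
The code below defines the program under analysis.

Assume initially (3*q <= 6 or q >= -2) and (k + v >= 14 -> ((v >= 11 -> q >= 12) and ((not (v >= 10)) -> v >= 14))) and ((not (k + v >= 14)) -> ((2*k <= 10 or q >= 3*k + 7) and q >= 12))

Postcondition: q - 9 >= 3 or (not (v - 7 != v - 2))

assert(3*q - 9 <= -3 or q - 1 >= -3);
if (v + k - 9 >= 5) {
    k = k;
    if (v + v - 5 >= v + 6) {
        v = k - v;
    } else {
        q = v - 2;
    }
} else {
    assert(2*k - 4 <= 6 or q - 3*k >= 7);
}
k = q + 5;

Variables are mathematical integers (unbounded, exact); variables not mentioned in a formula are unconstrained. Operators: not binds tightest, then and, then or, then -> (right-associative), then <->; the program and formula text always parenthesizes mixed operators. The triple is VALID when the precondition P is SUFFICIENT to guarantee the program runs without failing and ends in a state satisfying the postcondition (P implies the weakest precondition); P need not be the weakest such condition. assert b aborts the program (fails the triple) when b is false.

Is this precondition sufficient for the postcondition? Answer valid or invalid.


Working backward. After the program, the postcondition q - 9 >= 3 or (not (v - 7 != v - 2)) must hold; in canonical form it is q >= 12.
Before k := q + 5: q >= 12
Then branch requires (v >= 11 -> q >= 12) and ((not (v >= 11)) -> v >= 14); else branch requires (2*k <= 10 or q >= 3*k + 7) and q >= 12.
Before the if: (k + v >= 14 -> ((v >= 11 -> q >= 12) and ((not (v >= 11)) -> v >= 14))) and ((not (k + v >= 14)) -> ((2*k <= 10 or q >= 3*k + 7) and q >= 12))
Before assert 3*q - 9 <= -3 or q - 1 >= -3: (3*q <= 6 or q >= -2) and (k + v >= 14 -> ((v >= 11 -> q >= 12) and ((not (v >= 11)) -> v >= 14))) and ((not (k + v >= 14)) -> ((2*k <= 10 or q >= 3*k + 7) and q >= 12))
The weakest precondition is (3*q <= 6 or q >= -2) and (k + v >= 14 -> ((v >= 11 -> q >= 12) and ((not (v >= 11)) -> v >= 14))) and ((not (k + v >= 14)) -> ((2*k <= 10 or q >= 3*k + 7) and q >= 12)).
Check whether (3*q <= 6 or q >= -2) and (k + v >= 14 -> ((v >= 11 -> q >= 12) and ((not (v >= 10)) -> v >= 14))) and ((not (k + v >= 14)) -> ((2*k <= 10 or q >= 3*k + 7) and q >= 12)) implies it.
Countermodel: at the initial state k = 4, q = -3, v = 10, the precondition holds but the weakest precondition fails.
Answer: invalid


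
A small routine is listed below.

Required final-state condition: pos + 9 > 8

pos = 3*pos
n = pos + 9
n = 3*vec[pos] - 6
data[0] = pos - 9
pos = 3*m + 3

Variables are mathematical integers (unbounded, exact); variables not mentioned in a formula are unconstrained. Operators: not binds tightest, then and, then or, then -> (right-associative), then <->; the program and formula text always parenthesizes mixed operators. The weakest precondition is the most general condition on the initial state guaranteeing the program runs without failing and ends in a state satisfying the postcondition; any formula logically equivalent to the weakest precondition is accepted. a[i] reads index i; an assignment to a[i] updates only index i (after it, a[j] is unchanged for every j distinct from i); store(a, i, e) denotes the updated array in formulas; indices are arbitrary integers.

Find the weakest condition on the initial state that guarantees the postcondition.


Working backward. After the program, the postcondition pos + 9 > 8 must hold; in canonical form it is pos > -1.
Before pos := 3*m + 3: 3*m > -4
Before data[0] := pos - 9: 3*m > -4
Before n := 3*vec[pos] - 6: 3*m > -4
Before n := pos + 9: 3*m > -4
Before pos := 3*pos: 3*m > -4
Answer: WP = 3*m > -4


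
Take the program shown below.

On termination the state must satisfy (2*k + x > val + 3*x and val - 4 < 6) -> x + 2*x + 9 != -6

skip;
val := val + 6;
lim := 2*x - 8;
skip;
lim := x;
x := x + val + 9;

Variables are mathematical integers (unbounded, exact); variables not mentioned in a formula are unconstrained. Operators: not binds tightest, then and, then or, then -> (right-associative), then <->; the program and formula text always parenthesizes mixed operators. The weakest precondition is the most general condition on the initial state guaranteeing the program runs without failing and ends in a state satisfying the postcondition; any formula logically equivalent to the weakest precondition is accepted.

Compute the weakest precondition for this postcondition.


Working backward. After the program, the postcondition (2*k + x > val + 3*x and val - 4 < 6) -> x + 2*x + 9 != -6 must hold; in canonical form it is (2*k > val + 2*x and val < 10) -> 3*x != -15.
Before x := x + val + 9: (2*k > 3*val + 2*x + 18 and val < 10) -> 3*val + 3*x != -42
Before lim := x: (2*k > 3*val + 2*x + 18 and val < 10) -> 3*val + 3*x != -42
Before skip: (2*k > 3*val + 2*x + 18 and val < 10) -> 3*val + 3*x != -42
Before lim := 2*x - 8: (2*k > 3*val + 2*x + 18 and val < 10) -> 3*val + 3*x != -42
Before val := val + 6: (2*k > 3*val + 2*x + 36 and val < 4) -> 3*val + 3*x != -60
Before skip: (2*k > 3*val + 2*x + 36 and val < 4) -> 3*val + 3*x != -60
Answer: WP = (2*k > 3*val + 2*x + 36 and val < 4) -> 3*val + 3*x != -60


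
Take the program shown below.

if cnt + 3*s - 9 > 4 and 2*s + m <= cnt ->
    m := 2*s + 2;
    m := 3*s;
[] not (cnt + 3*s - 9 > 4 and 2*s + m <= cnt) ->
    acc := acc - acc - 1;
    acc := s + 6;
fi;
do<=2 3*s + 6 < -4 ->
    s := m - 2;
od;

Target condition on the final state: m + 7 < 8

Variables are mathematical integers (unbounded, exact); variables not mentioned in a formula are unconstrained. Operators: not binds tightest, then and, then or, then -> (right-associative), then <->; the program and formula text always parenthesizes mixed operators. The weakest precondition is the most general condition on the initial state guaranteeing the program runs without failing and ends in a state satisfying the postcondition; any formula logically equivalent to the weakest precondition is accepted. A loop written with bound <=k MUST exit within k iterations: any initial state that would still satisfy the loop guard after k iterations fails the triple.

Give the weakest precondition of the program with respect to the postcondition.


Working backward. After the program, the postcondition m + 7 < 8 must hold; in canonical form it is m < 1.
Before the loop (bound <=2), unroll the exhaustion recursion (WP_0 = exit-now case; WP_j = one more guarded iteration, up to j = 2):
  WP_0: (not (3*s < -10)) and m < 1
  WP_1: (3*s < -10 -> ((not (3*m < -4)) and m < 1)) and ((not (3*s < -10)) -> m < 1)
  WP_2: (3*s < -10 -> ((3*m < -4 -> ((not (3*m < -4)) and m < 1)) and ((not (3*m < -4)) -> m < 1))) and ((not (3*s < -10)) -> m < 1)
So before the loop: (3*s < -10 -> ((3*m < -4 -> ((not (3*m < -4)) and m < 1)) and ((not (3*m < -4)) -> m < 1))) and ((not (3*s < -10)) -> m < 1)
Then branch requires (3*s < -10 -> ((9*s < -4 -> ((not (9*s < -4)) and 3*s < 1)) and ((not (9*s < -4)) -> 3*s < 1))) and ((not (3*s < -10)) -> 3*s < 1); else branch requires (3*s < -10 -> ((3*m < -4 -> ((not (3*m < -4)) and m < 1)) and ((not (3*m < -4)) -> m < 1))) and ((not (3*s < -10)) -> m < 1).
Before the if: ((cnt + 3*s > 13 and m + 2*s <= cnt) -> ((3*s < -10 -> ((9*s < -4 -> ((not (9*s < -4)) and 3*s < 1)) and ((not (9*s < -4)) -> 3*s < 1))) and ((not (3*s < -10)) -> 3*s < 1))) and ((not (cnt + 3*s > 13 and m + 2*s <= cnt)) -> ((3*s < -10 -> ((3*m < -4 -> ((not (3*m < -4)) and m < 1)) and ((not (3*m < -4)) -> m < 1))) and ((not (3*s < -10)) -> m < 1)))
Answer: WP = ((cnt + 3*s > 13 and m + 2*s <= cnt) -> ((3*s < -10 -> ((9*s < -4 -> ((not (9*s < -4)) and 3*s < 1)) and ((not (9*s < -4)) -> 3*s < 1))) and ((not (3*s < -10)) -> 3*s < 1))) and ((not (cnt + 3*s > 13 and m + 2*s <= cnt)) -> ((3*s < -10 -> ((3*m < -4 -> ((not (3*m < -4)) and m < 1)) and ((not (3*m < -4)) -> m < 1))) and ((not (3*s < -10)) -> m < 1)))
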